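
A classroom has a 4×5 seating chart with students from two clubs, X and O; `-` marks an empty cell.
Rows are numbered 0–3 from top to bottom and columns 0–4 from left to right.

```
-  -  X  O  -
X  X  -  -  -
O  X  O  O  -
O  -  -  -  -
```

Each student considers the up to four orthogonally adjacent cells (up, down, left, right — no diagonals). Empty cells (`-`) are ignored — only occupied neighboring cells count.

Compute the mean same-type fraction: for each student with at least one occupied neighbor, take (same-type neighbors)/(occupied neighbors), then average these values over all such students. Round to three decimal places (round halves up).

Row 0: (0,2)X 0/1 · (0,3)O 0/1
Row 1: (1,0)X 1/2 · (1,1)X 2/2
Row 2: (2,0)O 1/3 · (2,1)X 1/3 · (2,2)O 1/2 · (2,3)O 1/1
Row 3: (3,0)O 1/1
Sum over 9 students: 0/1 + 0/1 + 1/2 + 2/2 + 1/3 + 1/3 + 1/2 + 1/1 + 1/1 = 14/3; mean = 14/3 ÷ 9 = 14/27 = 0.518518… → 0.519.

0.519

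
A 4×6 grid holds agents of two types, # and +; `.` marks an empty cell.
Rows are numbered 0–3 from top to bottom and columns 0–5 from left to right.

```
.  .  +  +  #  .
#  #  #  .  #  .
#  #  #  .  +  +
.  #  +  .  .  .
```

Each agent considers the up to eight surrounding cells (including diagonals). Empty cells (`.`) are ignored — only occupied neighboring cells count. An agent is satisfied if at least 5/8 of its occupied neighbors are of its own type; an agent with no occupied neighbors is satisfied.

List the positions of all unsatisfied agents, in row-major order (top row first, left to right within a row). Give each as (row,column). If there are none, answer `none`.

Row 0: (0,2)+ 1/3 unhappy · (0,3)+ 1/4 unhappy · (0,4)# 1/2 unhappy
Row 1: (1,0)# 3/3 ok · (1,1)# 5/6 ok · (1,2)# 3/5 unhappy · (1,4)# 1/4 unhappy
Row 2: (2,0)# 4/4 ok · (2,1)# 6/7 ok · (2,2)# 4/5 ok · (2,4)+ 1/2 unhappy · (2,5)+ 1/2 unhappy
Row 3: (3,1)# 3/4 ok · (3,2)+ 0/3 unhappy

(0,2), (0,3), (0,4), (1,2), (1,4), (2,4), (2,5), (3,2)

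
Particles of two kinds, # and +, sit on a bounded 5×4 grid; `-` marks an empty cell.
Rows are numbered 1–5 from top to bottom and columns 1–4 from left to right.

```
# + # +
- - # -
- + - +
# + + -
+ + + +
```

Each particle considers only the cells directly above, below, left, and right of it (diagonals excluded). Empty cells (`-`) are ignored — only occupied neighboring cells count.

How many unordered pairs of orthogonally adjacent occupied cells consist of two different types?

5

Scan each occupied cell's neighbors to the right and below so each pair is counted once.
Row 1: #(1,1)–+(1,2)≠ +(1,2)–#(1,3)≠ #(1,3)–+(1,4)≠ #(1,3)–#(2,3)=  → 3/4 unlike.
Row 3: +(3,2)–+(4,2)=  → 0/1 unlike.
Row 4: #(4,1)–+(4,2)≠ #(4,1)–+(5,1)≠ +(4,2)–+(4,3)= +(4,2)–+(5,2)= +(4,3)–+(5,3)=  → 2/5 unlike.
Row 5: +(5,1)–+(5,2)= +(5,2)–+(5,3)= +(5,3)–+(5,4)=  → 0/3 unlike.
Total adjacent occupied pairs: 13; unlike-type pairs: 5.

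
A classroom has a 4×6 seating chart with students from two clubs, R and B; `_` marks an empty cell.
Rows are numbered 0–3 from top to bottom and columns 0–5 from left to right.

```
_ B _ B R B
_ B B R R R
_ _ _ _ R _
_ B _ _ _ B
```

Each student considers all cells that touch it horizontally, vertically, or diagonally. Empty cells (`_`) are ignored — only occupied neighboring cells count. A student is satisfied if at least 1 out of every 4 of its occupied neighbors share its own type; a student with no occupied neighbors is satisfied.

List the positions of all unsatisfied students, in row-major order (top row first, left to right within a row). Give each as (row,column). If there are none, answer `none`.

(0,5), (3,5)

Row 0: (0,1)B 2/2 ok · (0,3)B 1/4 ok · (0,4)R 3/5 ok · (0,5)B 0/3 unhappy
Row 1: (1,1)B 2/2 ok · (1,2)B 3/4 ok · (1,3)R 3/5 ok · (1,4)R 4/6 ok · (1,5)R 3/4 ok
Row 2: (2,4)R 3/4 ok
Row 3: (3,1)B 0/0 ok · (3,5)B 0/1 unhappy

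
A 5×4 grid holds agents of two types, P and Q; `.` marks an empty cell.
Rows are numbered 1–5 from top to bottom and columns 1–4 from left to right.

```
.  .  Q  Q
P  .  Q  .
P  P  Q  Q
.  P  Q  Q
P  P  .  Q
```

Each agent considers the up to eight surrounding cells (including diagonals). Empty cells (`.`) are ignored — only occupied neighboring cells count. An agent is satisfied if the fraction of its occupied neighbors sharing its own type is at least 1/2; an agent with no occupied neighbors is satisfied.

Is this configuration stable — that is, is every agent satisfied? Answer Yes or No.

Yes

Row 1: (1,3)Q 2/2 satisfied · (1,4)Q 2/2 satisfied
Row 2: (2,1)P 2/2 satisfied · (2,3)Q 4/5 satisfied
Row 3: (3,1)P 3/3 satisfied · (3,2)P 3/6 satisfied · (3,3)Q 4/6 satisfied · (3,4)Q 4/4 satisfied
Row 4: (4,2)P 4/6 satisfied · (4,3)Q 4/7 satisfied · (4,4)Q 4/4 satisfied
Row 5: (5,1)P 2/2 satisfied · (5,2)P 2/3 satisfied · (5,4)Q 2/2 satisfied
All meet the threshold, so the configuration is stable.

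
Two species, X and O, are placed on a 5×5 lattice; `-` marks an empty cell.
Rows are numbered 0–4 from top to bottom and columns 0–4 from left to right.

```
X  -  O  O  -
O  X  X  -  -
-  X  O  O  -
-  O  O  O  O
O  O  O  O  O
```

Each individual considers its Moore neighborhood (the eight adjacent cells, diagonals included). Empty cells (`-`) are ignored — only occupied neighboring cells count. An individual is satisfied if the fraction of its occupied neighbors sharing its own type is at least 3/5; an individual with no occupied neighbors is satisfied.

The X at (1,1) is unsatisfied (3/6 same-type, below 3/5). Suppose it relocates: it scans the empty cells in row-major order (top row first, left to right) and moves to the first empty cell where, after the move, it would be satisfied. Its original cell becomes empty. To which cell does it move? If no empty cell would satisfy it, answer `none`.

Vacating (1,1). Empty cells in order:
  (0,1): 2/4 same-type → still unsatisfied.
  (0,4): 0/1 same-type → still unsatisfied.
  (1,3): 1/5 same-type → still unsatisfied.
  (1,4): 0/2 same-type → still unsatisfied.
  (2,0): 1/3 same-type → still unsatisfied.
  (2,4): 0/3 same-type → still unsatisfied.
  (3,0): 1/4 same-type → still unsatisfied.

none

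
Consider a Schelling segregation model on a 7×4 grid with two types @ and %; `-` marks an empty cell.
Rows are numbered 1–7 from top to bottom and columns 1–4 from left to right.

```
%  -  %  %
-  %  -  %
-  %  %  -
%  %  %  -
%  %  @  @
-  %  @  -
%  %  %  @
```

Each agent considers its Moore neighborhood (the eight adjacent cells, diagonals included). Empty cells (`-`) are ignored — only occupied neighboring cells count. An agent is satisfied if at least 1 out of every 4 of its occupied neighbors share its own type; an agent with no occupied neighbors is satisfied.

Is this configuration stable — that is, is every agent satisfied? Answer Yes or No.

Row 1: (1,1)% 1/1 ✓ · (1,3)% 3/3 ✓ · (1,4)% 2/2 ✓
Row 2: (2,2)% 4/4 ✓ · (2,4)% 3/3 ✓
Row 3: (3,2)% 5/5 ✓ · (3,3)% 5/5 ✓
Row 4: (4,1)% 4/4 ✓ · (4,2)% 6/7 ✓ · (4,3)% 4/6 ✓
Row 5: (5,1)% 4/4 ✓ · (5,2)% 5/7 ✓ · (5,3)@ 2/6 ✓ · (5,4)@ 2/3 ✓
Row 6: (6,2)% 5/7 ✓ · (6,3)@ 3/7 ✓
Row 7: (7,1)% 2/2 ✓ · (7,2)% 3/4 ✓ · (7,3)% 2/4 ✓ · (7,4)@ 1/2 ✓
All meet the threshold, so the configuration is stable.

Yes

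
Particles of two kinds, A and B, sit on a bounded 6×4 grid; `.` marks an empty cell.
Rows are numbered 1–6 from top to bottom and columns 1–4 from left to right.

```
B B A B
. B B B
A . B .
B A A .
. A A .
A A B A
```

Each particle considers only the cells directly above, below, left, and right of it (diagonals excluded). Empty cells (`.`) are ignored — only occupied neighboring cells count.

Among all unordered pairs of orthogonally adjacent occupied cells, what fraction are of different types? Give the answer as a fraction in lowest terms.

Scan each occupied cell's neighbors to the right and below so each pair is counted once.
From row 1: 3 unlike of 6 pairs (running 3/6).
From row 2: 0 unlike of 3 pairs (running 3/9).
From row 3: 2 unlike of 2 pairs (running 5/11).
From row 4: 1 unlike of 4 pairs (running 6/15).
From row 5: 1 unlike of 3 pairs (running 7/18).
From row 6: 2 unlike of 3 pairs (running 9/21).
Total adjacent occupied pairs: 21; unlike-type pairs: 9.
9/21 reduces to 3/7.

3/7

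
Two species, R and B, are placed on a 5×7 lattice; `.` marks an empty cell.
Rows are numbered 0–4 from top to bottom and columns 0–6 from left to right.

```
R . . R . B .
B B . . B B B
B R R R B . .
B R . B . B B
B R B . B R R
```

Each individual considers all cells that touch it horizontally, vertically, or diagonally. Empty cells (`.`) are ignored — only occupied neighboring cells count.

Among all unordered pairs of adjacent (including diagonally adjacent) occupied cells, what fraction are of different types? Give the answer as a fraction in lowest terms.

1/2

Scan each occupied cell's neighbors to the right and below (and the two forward diagonals) so each pair is counted once.
Row 0: R(0,0)–B(1,0)≠ R(0,0)–B(1,1)≠ R(0,3)–B(1,4)≠ B(0,5)–B(1,5)= B(0,5)–B(1,6)= B(0,5)–B(1,4)=  → 3/6 unlike.
Row 1: B(1,0)–B(1,1)= B(1,0)–B(2,0)= B(1,0)–R(2,1)≠ B(1,1)–R(2,1)≠ B(1,1)–R(2,2)≠ B(1,1)–B(2,0)= B(1,4)–B(1,5)= B(1,4)–B(2,4)= B(1,4)–R(2,3)≠ B(1,5)–B(1,6)= B(1,5)–B(2,4)=  → 4/11 unlike.
Row 2: B(2,0)–R(2,1)≠ B(2,0)–B(3,0)= B(2,0)–R(3,1)≠ R(2,1)–R(2,2)= R(2,1)–R(3,1)= R(2,1)–B(3,0)≠ R(2,2)–R(2,3)= R(2,2)–B(3,3)≠ R(2,2)–R(3,1)= R(2,3)–B(2,4)≠ R(2,3)–B(3,3)≠ B(2,4)–B(3,5)= B(2,4)–B(3,3)=  → 6/13 unlike.
Row 3: B(3,0)–R(3,1)≠ B(3,0)–B(4,0)= B(3,0)–R(4,1)≠ R(3,1)–R(4,1)= R(3,1)–B(4,2)≠ R(3,1)–B(4,0)≠ B(3,3)–B(4,4)= B(3,3)–B(4,2)= B(3,5)–B(3,6)= B(3,5)–R(4,5)≠ B(3,5)–R(4,6)≠ B(3,5)–B(4,4)= B(3,6)–R(4,6)≠ B(3,6)–R(4,5)≠  → 8/14 unlike.
Row 4: B(4,0)–R(4,1)≠ R(4,1)–B(4,2)≠ B(4,4)–R(4,5)≠ R(4,5)–R(4,6)=  → 3/4 unlike.
Total adjacent occupied pairs: 48; unlike-type pairs: 24.
24/48 reduces to 1/2.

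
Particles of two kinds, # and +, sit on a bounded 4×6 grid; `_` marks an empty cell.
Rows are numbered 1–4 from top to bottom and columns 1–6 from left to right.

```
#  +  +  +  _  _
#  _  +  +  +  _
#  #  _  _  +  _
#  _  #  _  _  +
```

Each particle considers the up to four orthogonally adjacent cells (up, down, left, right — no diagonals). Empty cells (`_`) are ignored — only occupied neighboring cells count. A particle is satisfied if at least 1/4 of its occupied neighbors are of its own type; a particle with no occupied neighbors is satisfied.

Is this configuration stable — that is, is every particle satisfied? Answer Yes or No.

Yes

Row 1: (1,1)# 1/2 ✓ · (1,2)+ 1/2 ✓ · (1,3)+ 3/3 ✓ · (1,4)+ 2/2 ✓
Row 2: (2,1)# 2/2 ✓ · (2,3)+ 2/2 ✓ · (2,4)+ 3/3 ✓ · (2,5)+ 2/2 ✓
Row 3: (3,1)# 3/3 ✓ · (3,2)# 1/1 ✓ · (3,5)+ 1/1 ✓
Row 4: (4,1)# 1/1 ✓ · (4,3)# 0/0 ✓ · (4,6)+ 0/0 ✓
All meet the threshold, so the configuration is stable.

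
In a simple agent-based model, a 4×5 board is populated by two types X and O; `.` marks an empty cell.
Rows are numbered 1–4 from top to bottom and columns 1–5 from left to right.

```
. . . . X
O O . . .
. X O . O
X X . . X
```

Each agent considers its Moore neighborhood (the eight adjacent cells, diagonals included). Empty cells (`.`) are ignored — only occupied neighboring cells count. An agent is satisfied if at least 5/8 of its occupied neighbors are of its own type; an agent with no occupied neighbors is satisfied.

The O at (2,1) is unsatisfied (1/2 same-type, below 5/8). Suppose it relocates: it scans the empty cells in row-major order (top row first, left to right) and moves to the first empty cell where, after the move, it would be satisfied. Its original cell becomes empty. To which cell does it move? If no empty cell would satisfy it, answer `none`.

Vacating (2,1). Empty cells in order:
  (1,1): 1/1 same-type → satisfied — stop here.

(1,1)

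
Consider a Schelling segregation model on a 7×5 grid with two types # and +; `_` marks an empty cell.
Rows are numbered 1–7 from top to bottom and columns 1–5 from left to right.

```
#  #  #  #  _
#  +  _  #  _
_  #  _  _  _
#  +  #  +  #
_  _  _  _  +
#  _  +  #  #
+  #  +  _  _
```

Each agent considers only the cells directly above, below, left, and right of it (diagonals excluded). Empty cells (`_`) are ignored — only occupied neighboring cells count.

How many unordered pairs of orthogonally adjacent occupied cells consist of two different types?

14

Scan each occupied cell's neighbors to the right and below so each pair is counted once.
Row 1: #(1,1)–#(1,2)= #(1,1)–#(2,1)= #(1,2)–#(1,3)= #(1,2)–+(2,2)≠ #(1,3)–#(1,4)= #(1,4)–#(2,4)=  → 1/6 unlike.
Row 2: #(2,1)–+(2,2)≠ +(2,2)–#(3,2)≠  → 2/2 unlike.
Row 3: #(3,2)–+(4,2)≠  → 1/1 unlike.
Row 4: #(4,1)–+(4,2)≠ +(4,2)–#(4,3)≠ #(4,3)–+(4,4)≠ +(4,4)–#(4,5)≠ #(4,5)–+(5,5)≠  → 5/5 unlike.
Row 5: +(5,5)–#(6,5)≠  → 1/1 unlike.
Row 6: #(6,1)–+(7,1)≠ +(6,3)–#(6,4)≠ +(6,3)–+(7,3)= #(6,4)–#(6,5)=  → 2/4 unlike.
Row 7: +(7,1)–#(7,2)≠ #(7,2)–+(7,3)≠  → 2/2 unlike.
Total adjacent occupied pairs: 21; unlike-type pairs: 14.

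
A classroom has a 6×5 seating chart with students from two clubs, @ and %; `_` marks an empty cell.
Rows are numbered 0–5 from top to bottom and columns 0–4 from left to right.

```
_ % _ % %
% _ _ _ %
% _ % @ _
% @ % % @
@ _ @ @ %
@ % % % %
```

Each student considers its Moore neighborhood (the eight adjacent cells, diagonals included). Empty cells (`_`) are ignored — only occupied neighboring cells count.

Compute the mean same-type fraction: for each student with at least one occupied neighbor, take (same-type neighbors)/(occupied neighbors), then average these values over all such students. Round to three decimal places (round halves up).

0.551

(0,1)% 1/1
(0,3)% 2/2
(0,4)% 2/2
(1,0)% 2/2
(1,4)% 2/3
(2,0)% 2/3
(2,2)% 2/4
(2,3)@ 1/5
(3,0)% 1/3
(3,1)@ 2/6
(3,2)% 2/6
(3,3)% 3/7
(3,4)@ 2/4
(4,0)@ 2/4
(4,2)@ 2/7
(4,3)@ 2/8
(4,4)% 3/5
(5,0)@ 1/2
(5,1)% 1/4
(5,2)% 2/4
(5,3)% 3/5
(5,4)% 2/3
Sum over 22 students: 1/1 + 2/2 + 2/2 + 2/2 + 2/3 + 2/3 + 2/4 + 1/5 + 1/3 + 2/6 + 2/6 + 3/7 + 2/4 + 2/4 + 2/7 + 2/8 + 3/5 + 1/2 + 1/4 + 2/4 + 3/5 + 2/3 = 424/35; mean = 424/35 ÷ 22 = 212/385 = 0.550649… → 0.551.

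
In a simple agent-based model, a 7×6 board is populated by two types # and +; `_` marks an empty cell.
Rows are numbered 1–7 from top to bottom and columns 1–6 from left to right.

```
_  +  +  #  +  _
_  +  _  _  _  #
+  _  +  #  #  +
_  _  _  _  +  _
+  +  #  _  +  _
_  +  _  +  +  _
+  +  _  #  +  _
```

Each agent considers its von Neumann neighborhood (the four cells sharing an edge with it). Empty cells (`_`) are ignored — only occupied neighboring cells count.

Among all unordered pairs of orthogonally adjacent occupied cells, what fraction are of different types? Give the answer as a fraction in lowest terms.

9/20

Scan each occupied cell's neighbors to the right and below so each pair is counted once.
From row 1: 2 unlike of 4 pairs (running 2/4).
From row 2: 1 unlike of 1 pairs (running 3/5).
From row 3: 3 unlike of 4 pairs (running 6/9).
From row 4: 0 unlike of 1 pairs (running 6/10).
From row 5: 1 unlike of 4 pairs (running 7/14).
From row 6: 1 unlike of 4 pairs (running 8/18).
From row 7: 1 unlike of 2 pairs (running 9/20).
Total adjacent occupied pairs: 20; unlike-type pairs: 9.
9/20 is already in lowest terms.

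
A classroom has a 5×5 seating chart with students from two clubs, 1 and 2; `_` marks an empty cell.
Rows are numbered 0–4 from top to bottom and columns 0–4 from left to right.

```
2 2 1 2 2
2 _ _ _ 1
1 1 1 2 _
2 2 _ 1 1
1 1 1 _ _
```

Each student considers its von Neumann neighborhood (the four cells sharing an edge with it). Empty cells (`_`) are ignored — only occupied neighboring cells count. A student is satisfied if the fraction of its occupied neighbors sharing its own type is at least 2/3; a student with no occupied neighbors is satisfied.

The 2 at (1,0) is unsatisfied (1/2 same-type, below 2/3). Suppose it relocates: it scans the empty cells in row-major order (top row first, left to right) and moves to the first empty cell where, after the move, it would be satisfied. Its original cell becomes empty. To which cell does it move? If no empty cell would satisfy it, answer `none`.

Vacating (1,0). Empty cells in order:
  (1,1): 1/2 same-type → still unsatisfied.
  (1,2): 0/2 same-type → still unsatisfied.
  (1,3): 2/3 same-type → satisfied — stop here.

(1,3)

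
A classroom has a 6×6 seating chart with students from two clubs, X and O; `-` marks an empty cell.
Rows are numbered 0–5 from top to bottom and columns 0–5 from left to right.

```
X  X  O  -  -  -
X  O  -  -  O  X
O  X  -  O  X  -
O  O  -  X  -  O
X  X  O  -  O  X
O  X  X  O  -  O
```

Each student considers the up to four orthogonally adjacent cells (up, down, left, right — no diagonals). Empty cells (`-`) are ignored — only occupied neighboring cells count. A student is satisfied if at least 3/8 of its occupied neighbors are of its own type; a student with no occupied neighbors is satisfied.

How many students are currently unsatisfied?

(0,0)X 2/2 ok
(0,1)X 1/3 unhappy
(0,2)O 0/1 unhappy
(1,0)X 1/3 unhappy
(1,1)O 0/3 unhappy
(1,4)O 0/2 unhappy
(1,5)X 0/1 unhappy
(2,0)O 1/3 unhappy
(2,1)X 0/3 unhappy
(2,3)O 0/2 unhappy
(2,4)X 0/2 unhappy
(3,0)O 2/3 ok
(3,1)O 1/3 unhappy
(3,3)X 0/1 unhappy
(3,5)O 0/1 unhappy
(4,0)X 1/3 unhappy
(4,1)X 2/4 ok
(4,2)O 0/2 unhappy
(4,4)O 0/1 unhappy
(4,5)X 0/3 unhappy
(5,0)O 0/2 unhappy
(5,1)X 2/3 ok
(5,2)X 1/3 unhappy
(5,3)O 0/1 unhappy
(5,5)O 0/1 unhappy
Unsatisfied: (0,1), (0,2), (1,0), (1,1), (1,4), (1,5), (2,0), (2,1), (2,3), (2,4), (3,1), (3,3), (3,5), (4,0), (4,2), (4,4), (4,5), (5,0), (5,2), (5,3), (5,5) — 21 in total.

21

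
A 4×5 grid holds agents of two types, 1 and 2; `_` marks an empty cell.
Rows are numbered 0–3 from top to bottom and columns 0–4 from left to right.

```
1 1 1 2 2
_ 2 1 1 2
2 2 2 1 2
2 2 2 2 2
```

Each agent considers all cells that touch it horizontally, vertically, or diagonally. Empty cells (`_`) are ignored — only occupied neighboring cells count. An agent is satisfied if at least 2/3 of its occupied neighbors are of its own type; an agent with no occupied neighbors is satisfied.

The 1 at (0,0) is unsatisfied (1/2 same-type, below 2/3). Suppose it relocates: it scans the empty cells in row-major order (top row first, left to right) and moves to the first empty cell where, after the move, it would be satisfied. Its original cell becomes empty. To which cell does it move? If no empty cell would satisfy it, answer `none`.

Vacating (0,0). Empty cells in order:
  (1,0): 1/4 same-type → still unsatisfied.

none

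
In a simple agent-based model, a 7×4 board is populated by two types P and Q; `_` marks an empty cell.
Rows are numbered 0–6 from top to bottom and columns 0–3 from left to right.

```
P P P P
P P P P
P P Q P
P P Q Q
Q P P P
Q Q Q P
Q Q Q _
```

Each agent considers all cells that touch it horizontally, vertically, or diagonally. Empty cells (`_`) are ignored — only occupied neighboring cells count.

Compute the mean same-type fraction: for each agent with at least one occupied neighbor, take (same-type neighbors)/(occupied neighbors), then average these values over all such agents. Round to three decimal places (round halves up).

(0,0)P 3/3
(0,1)P 5/5
(0,2)P 5/5
(0,3)P 3/3
(1,0)P 5/5
(1,1)P 7/8
(1,2)P 7/8
(1,3)P 4/5
(2,0)P 5/5
(2,1)P 6/8
(2,2)Q 2/8
(2,3)P 2/5
(3,0)P 4/5
(3,1)P 5/8
(3,2)Q 2/8
(3,3)Q 2/5
(4,0)Q 2/5
(4,1)P 3/8
(4,2)P 4/8
(4,3)P 2/5
(5,0)Q 4/5
(5,1)Q 6/8
(5,2)Q 3/7
(5,3)P 2/4
(6,0)Q 3/3
(6,1)Q 5/5
(6,2)Q 3/4
Sum over 27 agents: 3/3 + 5/5 + 5/5 + 3/3 + 5/5 + 7/8 + 7/8 + 4/5 + 5/5 + 6/8 + 2/8 + 2/5 + 4/5 + 5/8 + 2/8 + 2/5 + 2/5 + 3/8 + 4/8 + 2/5 + 4/5 + 6/8 + 3/7 + 2/4 + 3/3 + 5/5 + 3/4 = 265/14; mean = 265/14 ÷ 27 = 265/378 = 0.701058… → 0.701.

0.701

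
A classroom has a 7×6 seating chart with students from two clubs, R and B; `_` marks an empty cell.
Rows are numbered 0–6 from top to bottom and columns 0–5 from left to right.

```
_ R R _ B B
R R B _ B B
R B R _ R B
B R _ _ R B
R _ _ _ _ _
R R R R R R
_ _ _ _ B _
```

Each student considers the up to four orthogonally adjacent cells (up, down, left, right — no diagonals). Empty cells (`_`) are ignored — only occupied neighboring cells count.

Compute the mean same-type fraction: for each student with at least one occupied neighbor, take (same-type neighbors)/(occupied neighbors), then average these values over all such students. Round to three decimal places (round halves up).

(0,1)R 2/2
(0,2)R 1/2
(0,4)B 2/2
(0,5)B 2/2
(1,0)R 2/2
(1,1)R 2/4
(1,2)B 0/3
(1,4)B 2/3
(1,5)B 3/3
(2,0)R 1/3
(2,1)B 0/4
(2,2)R 0/2
(2,4)R 1/3
(2,5)B 2/3
(3,0)B 0/3
(3,1)R 0/2
(3,4)R 1/2
(3,5)B 1/2
(4,0)R 1/2
(5,0)R 2/2
(5,1)R 2/2
(5,2)R 2/2
(5,3)R 2/2
(5,4)R 2/3
(5,5)R 1/1
(6,4)B 0/1
Sum over 26 students: 2/2 + 1/2 + 2/2 + 2/2 + 2/2 + 2/4 + 0/3 + 2/3 + 3/3 + 1/3 + 0/4 + 0/2 + 1/3 + 2/3 + 0/3 + 0/2 + 1/2 + 1/2 + 1/2 + 2/2 + 2/2 + 2/2 + 2/2 + 2/3 + 1/1 + 0/1 = 91/6; mean = 91/6 ÷ 26 = 7/12 = 0.583333… → 0.583.

0.583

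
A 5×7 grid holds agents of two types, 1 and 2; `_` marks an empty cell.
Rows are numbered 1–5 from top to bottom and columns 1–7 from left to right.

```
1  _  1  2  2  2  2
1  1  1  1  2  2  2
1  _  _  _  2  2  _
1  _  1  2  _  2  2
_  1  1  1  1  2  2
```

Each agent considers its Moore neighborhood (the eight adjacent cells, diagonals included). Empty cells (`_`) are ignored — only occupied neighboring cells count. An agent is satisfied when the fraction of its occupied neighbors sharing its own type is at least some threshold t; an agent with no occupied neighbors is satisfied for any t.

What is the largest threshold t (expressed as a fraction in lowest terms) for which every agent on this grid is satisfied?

1/5

Row 1: (1,1)1 2/2 · (1,3)1 3/4 · (1,4)2 2/5 · (1,5)2 4/5 · (1,6)2 5/5 · (1,7)2 3/3
Row 2: (2,1)1 3/3 · (2,2)1 5/5 · (2,3)1 3/4 · (2,4)1 2/6 · (2,5)2 6/7 · (2,6)2 7/7 · (2,7)2 4/4
Row 3: (3,1)1 3/3 · (3,5)2 5/6 · (3,6)2 6/6
Row 4: (4,1)1 2/2 · (4,3)1 3/4 · (4,4)2 1/5 · (4,6)2 5/6 · (4,7)2 4/4
Row 5: (5,2)1 3/3 · (5,3)1 3/4 · (5,4)1 3/4 · (5,5)1 1/4 · (5,6)2 3/4 · (5,7)2 3/3
The smallest same-type fraction is 1/5 at (4,4), which reduces to 1/5. Any threshold above that leaves this agent unsatisfied.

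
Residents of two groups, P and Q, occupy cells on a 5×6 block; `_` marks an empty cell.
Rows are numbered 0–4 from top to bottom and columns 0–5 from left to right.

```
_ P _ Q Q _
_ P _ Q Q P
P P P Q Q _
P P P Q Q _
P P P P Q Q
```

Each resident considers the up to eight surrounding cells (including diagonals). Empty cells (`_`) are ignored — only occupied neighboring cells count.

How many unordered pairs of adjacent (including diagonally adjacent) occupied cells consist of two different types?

Scan each occupied cell's neighbors to the right and below (and the two forward diagonals) so each pair is counted once.
From row 0: 1 unlike of 7 pairs (running 1/7).
From row 1: 3 unlike of 11 pairs (running 4/18).
From row 2: 3 unlike of 17 pairs (running 7/35).
From row 3: 4 unlike of 18 pairs (running 11/53).
From row 4: 1 unlike of 5 pairs (running 12/58).
Total adjacent occupied pairs: 58; unlike-type pairs: 12.

12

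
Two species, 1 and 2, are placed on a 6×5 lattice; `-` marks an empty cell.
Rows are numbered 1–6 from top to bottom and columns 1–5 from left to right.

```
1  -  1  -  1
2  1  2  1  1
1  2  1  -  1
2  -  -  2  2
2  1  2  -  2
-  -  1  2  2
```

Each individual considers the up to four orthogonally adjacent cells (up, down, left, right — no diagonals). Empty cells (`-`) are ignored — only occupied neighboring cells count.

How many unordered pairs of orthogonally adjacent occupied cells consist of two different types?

16

Scan each occupied cell's neighbors to the right and below so each pair is counted once.
Row 1: 1(1,1)–2(2,1)≠ 1(1,3)–2(2,3)≠ 1(1,5)–1(2,5)=  → 2/3 unlike.
Row 2: 2(2,1)–1(2,2)≠ 2(2,1)–1(3,1)≠ 1(2,2)–2(2,3)≠ 1(2,2)–2(3,2)≠ 2(2,3)–1(2,4)≠ 2(2,3)–1(3,3)≠ 1(2,4)–1(2,5)= 1(2,5)–1(3,5)=  → 6/8 unlike.
Row 3: 1(3,1)–2(3,2)≠ 1(3,1)–2(4,1)≠ 2(3,2)–1(3,3)≠ 1(3,5)–2(4,5)≠  → 4/4 unlike.
Row 4: 2(4,1)–2(5,1)= 2(4,4)–2(4,5)= 2(4,5)–2(5,5)=  → 0/3 unlike.
Row 5: 2(5,1)–1(5,2)≠ 1(5,2)–2(5,3)≠ 2(5,3)–1(6,3)≠ 2(5,5)–2(6,5)=  → 3/4 unlike.
Row 6: 1(6,3)–2(6,4)≠ 2(6,4)–2(6,5)=  → 1/2 unlike.
Total adjacent occupied pairs: 24; unlike-type pairs: 16.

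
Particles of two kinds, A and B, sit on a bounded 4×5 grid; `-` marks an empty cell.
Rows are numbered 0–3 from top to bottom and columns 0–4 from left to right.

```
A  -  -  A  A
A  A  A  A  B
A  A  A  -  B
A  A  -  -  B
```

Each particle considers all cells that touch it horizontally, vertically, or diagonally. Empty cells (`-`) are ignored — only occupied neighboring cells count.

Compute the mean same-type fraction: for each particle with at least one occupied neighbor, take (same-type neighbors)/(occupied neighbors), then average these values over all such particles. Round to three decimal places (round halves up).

Row 0: (0,0)A 2/2 · (0,3)A 3/4 · (0,4)A 2/3
Row 1: (1,0)A 4/4 · (1,1)A 6/6 · (1,2)A 5/5 · (1,3)A 4/6 · (1,4)B 1/4
Row 2: (2,0)A 5/5 · (2,1)A 7/7 · (2,2)A 5/5 · (2,4)B 2/3
Row 3: (3,0)A 3/3 · (3,1)A 4/4 · (3,4)B 1/1
Sum over 15 particles: 2/2 + 3/4 + 2/3 + 4/4 + 6/6 + 5/5 + 4/6 + 1/4 + 5/5 + 7/7 + 5/5 + 2/3 + 3/3 + 4/4 + 1/1 = 13; mean = 13 ÷ 15 = 13/15 = 0.866666… → 0.867.

0.867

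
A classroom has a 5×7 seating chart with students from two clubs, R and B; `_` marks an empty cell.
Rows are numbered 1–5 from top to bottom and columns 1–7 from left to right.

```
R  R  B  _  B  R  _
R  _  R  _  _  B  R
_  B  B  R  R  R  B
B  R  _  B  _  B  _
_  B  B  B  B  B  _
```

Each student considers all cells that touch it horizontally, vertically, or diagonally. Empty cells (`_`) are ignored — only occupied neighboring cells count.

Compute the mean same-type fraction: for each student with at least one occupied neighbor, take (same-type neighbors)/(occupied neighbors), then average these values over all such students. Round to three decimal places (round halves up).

0.560

Row 1: (1,1)R 2/2 · (1,2)R 3/4 · (1,3)B 0/2 · (1,5)B 1/2 · (1,6)R 1/3
Row 2: (2,1)R 2/3 · (2,3)R 2/5 · (2,6)B 2/6 · (2,7)R 2/4
Row 3: (3,2)B 2/5 · (3,3)B 2/5 · (3,4)R 2/4 · (3,5)R 2/5 · (3,6)R 2/5 · (3,7)B 2/4
Row 4: (4,1)B 2/3 · (4,2)R 0/5 · (4,4)B 4/6 · (4,6)B 3/5
Row 5: (5,2)B 2/3 · (5,3)B 3/4 · (5,4)B 3/3 · (5,5)B 4/4 · (5,6)B 2/2
Sum over 24 students: 2/2 + 3/4 + 0/2 + 1/2 + 1/3 + 2/3 + 2/5 + 2/6 + 2/4 + 2/5 + 2/5 + 2/4 + 2/5 + 2/5 + 2/4 + 2/3 + 0/5 + 4/6 + 3/5 + 2/3 + 3/4 + 3/3 + 4/4 + 2/2 = 403/30; mean = 403/30 ÷ 24 = 403/720 = 0.559722… → 0.560.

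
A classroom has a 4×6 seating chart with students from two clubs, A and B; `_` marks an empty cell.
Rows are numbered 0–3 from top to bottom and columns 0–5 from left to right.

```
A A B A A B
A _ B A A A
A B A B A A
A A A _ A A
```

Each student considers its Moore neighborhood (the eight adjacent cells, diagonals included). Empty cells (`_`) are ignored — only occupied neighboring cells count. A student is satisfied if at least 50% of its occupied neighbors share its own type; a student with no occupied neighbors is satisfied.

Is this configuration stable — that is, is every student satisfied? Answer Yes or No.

No

Row 0: (0,0)A 2/2 satisfied · (0,1)A 2/4 satisfied · (0,2)B 1/4 not · (0,3)A 3/5 satisfied · (0,4)A 4/5 satisfied · (0,5)B 0/3 not
Row 1: (1,0)A 3/4 satisfied · (1,2)B 3/7 not · (1,3)A 5/8 satisfied · (1,4)A 6/8 satisfied · (1,5)A 4/5 satisfied
Row 2: (2,0)A 3/4 satisfied · (2,1)B 1/7 not · (2,2)A 3/6 satisfied · (2,3)B 1/7 not · (2,4)A 6/7 satisfied · (2,5)A 5/5 satisfied
Row 3: (3,0)A 2/3 satisfied · (3,1)A 4/5 satisfied · (3,2)A 2/4 satisfied · (3,4)A 3/4 satisfied · (3,5)A 3/3 satisfied
For instance (0,2) has only 1/4 same-type neighbors, below 1/2.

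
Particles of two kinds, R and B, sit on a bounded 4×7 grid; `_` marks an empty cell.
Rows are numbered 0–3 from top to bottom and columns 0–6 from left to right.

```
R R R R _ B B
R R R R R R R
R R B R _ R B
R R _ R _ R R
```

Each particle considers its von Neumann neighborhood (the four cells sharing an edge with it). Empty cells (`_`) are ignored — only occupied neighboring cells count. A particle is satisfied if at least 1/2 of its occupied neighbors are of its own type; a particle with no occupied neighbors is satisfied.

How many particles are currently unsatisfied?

(0,0)R 2/2 ok
(0,1)R 3/3 ok
(0,2)R 3/3 ok
(0,3)R 2/2 ok
(0,5)B 1/2 ok
(0,6)B 1/2 ok
(1,0)R 3/3 ok
(1,1)R 4/4 ok
(1,2)R 3/4 ok
(1,3)R 4/4 ok
(1,4)R 2/2 ok
(1,5)R 3/4 ok
(1,6)R 1/3 unhappy
(2,0)R 3/3 ok
(2,1)R 3/4 ok
(2,2)B 0/3 unhappy
(2,3)R 2/3 ok
(2,5)R 2/3 ok
(2,6)B 0/3 unhappy
(3,0)R 2/2 ok
(3,1)R 2/2 ok
(3,3)R 1/1 ok
(3,5)R 2/2 ok
(3,6)R 1/2 ok
Unsatisfied: (1,6), (2,2), (2,6) — 3 in total.

3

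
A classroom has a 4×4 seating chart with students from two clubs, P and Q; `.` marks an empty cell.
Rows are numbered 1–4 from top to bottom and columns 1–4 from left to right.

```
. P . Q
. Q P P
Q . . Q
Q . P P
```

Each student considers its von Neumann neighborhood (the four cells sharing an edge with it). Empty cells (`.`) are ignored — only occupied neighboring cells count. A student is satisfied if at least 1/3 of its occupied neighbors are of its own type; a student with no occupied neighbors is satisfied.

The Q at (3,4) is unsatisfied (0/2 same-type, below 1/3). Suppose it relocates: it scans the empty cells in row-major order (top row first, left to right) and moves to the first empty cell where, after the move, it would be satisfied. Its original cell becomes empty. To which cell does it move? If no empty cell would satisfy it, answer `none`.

(1,3)

Vacating (3,4). Empty cells in order:
  (1,1): 0/1 same-type → still unsatisfied.
  (1,3): 1/3 same-type → satisfied — stop here.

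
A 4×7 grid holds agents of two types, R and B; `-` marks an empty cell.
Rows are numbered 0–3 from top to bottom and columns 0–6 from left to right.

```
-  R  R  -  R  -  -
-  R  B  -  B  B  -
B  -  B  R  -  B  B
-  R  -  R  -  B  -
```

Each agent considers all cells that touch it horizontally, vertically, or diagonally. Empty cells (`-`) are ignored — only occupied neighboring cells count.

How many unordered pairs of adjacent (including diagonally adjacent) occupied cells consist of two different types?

13

Scan each occupied cell's neighbors to the right and below (and the two forward diagonals) so each pair is counted once.
From row 0: 4 unlike of 7 pairs (running 4/7).
From row 1: 5 unlike of 10 pairs (running 9/17).
From row 2: 4 unlike of 8 pairs (running 13/25).
Total adjacent occupied pairs: 25; unlike-type pairs: 13.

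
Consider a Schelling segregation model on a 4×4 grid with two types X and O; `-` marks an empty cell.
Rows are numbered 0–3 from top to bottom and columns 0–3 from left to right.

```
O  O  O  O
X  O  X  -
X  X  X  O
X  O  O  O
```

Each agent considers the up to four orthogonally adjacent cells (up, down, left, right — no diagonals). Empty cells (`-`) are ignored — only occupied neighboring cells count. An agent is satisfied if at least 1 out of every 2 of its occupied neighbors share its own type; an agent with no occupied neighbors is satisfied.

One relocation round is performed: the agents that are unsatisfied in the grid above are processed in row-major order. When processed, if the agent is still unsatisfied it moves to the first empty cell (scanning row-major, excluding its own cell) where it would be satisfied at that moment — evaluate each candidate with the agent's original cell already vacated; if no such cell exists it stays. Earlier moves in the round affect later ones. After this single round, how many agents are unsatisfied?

Initially unsatisfied (in order): (1,0), (1,1), (1,2), (3,1).
  (1,0): no empty cell satisfies it; stays.
  (1,1) → (1,3).
  (1,2) → (1,1).
  (3,1) → (1,2).
Resulting grid:
O O O O
X X O O
X X X O
X - O O
Unsatisfied now: (2,2).

1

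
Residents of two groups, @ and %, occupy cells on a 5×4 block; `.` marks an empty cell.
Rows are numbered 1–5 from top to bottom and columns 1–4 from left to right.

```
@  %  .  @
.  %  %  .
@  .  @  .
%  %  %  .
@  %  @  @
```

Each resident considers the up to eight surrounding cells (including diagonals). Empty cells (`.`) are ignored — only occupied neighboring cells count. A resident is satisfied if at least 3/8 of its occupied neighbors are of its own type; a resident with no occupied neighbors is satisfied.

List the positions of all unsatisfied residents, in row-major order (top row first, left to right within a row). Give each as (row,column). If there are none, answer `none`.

(1,1), (1,4), (3,1), (3,3), (5,1), (5,3)

(1,1)@ 0/2 ✗
(1,2)% 2/3 ✓
(1,4)@ 0/1 ✗
(2,2)% 2/5 ✓
(2,3)% 2/4 ✓
(3,1)@ 0/3 ✗
(3,3)@ 0/4 ✗
(4,1)% 2/4 ✓
(4,2)% 3/7 ✓
(4,3)% 2/5 ✓
(5,1)@ 0/3 ✗
(5,2)% 3/5 ✓
(5,3)@ 1/4 ✗
(5,4)@ 1/2 ✓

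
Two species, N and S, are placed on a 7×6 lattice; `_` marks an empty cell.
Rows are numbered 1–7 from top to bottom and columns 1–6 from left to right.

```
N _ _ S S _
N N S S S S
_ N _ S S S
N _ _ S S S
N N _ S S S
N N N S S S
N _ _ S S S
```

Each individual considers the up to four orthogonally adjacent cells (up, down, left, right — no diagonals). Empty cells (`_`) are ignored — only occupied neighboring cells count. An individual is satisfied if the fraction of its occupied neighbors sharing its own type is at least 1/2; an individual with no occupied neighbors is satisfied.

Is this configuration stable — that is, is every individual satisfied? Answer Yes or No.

(1,1)N 1/1 ok
(1,4)S 2/2 ok
(1,5)S 2/2 ok
(2,1)N 2/2 ok
(2,2)N 2/3 ok
(2,3)S 1/2 ok
(2,4)S 4/4 ok
(2,5)S 4/4 ok
(2,6)S 2/2 ok
(3,2)N 1/1 ok
(3,4)S 3/3 ok
(3,5)S 4/4 ok
(3,6)S 3/3 ok
(4,1)N 1/1 ok
(4,4)S 3/3 ok
(4,5)S 4/4 ok
(4,6)S 3/3 ok
(5,1)N 3/3 ok
(5,2)N 2/2 ok
(5,4)S 3/3 ok
(5,5)S 4/4 ok
(5,6)S 3/3 ok
(6,1)N 3/3 ok
(6,2)N 3/3 ok
(6,3)N 1/2 ok
(6,4)S 3/4 ok
(6,5)S 4/4 ok
(6,6)S 3/3 ok
(7,1)N 1/1 ok
(7,4)S 2/2 ok
(7,5)S 3/3 ok
(7,6)S 2/2 ok
All meet the threshold, so the configuration is stable.

Yes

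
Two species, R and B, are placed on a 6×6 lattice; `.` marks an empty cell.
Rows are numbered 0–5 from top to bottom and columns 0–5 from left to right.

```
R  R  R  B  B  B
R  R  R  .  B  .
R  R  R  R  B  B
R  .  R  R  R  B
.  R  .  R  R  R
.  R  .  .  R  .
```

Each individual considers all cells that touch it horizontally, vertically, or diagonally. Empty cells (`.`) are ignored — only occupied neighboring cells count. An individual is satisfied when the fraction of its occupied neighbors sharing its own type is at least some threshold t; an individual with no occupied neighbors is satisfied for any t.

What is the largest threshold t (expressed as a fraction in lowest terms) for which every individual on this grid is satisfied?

2/5

Row 0: (0,0)R 3/3 · (0,1)R 5/5 · (0,2)R 3/4 · (0,3)B 2/4 · (0,4)B 3/3 · (0,5)B 2/2
Row 1: (1,0)R 5/5 · (1,1)R 8/8 · (1,2)R 6/7 · (1,4)B 5/6
Row 2: (2,0)R 4/4 · (2,1)R 7/7 · (2,2)R 6/6 · (2,3)R 5/7 · (2,4)B 3/6 · (2,5)B 3/4
Row 3: (3,0)R 3/3 · (3,2)R 6/6 · (3,3)R 6/7 · (3,4)R 5/8 · (3,5)B 2/5
Row 4: (4,1)R 3/3 · (4,3)R 5/5 · (4,4)R 5/6 · (4,5)R 3/4
Row 5: (5,1)R 1/1 · (5,4)R 3/3
The smallest same-type fraction is 2/5 at (3,5), which reduces to 2/5. Any threshold above that leaves this individual unsatisfied.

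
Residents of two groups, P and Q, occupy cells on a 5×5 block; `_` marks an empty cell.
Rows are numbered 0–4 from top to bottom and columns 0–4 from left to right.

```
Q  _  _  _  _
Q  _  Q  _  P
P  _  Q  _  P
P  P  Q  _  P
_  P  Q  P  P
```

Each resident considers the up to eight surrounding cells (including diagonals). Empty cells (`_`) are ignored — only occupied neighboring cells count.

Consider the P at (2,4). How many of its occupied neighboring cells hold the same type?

2

Occupied neighbors of (2,4): (1,4)=P, (3,4)=P.
Same type (P): 2 of 2.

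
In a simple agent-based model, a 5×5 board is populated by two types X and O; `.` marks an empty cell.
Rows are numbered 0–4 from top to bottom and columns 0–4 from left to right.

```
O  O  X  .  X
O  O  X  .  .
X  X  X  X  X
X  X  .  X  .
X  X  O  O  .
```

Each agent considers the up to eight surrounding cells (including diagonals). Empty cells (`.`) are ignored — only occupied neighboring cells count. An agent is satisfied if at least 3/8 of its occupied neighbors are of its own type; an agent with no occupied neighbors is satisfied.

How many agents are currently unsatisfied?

Row 0: (0,0)O 3/3 ✓ · (0,1)O 3/5 ✓ · (0,2)X 1/3 ✗ · (0,4)X 0/0 ✓
Row 1: (1,0)O 3/5 ✓ · (1,1)O 3/8 ✓ · (1,2)X 4/6 ✓
Row 2: (2,0)X 3/5 ✓ · (2,1)X 5/7 ✓ · (2,2)X 5/6 ✓ · (2,3)X 4/4 ✓ · (2,4)X 2/2 ✓
Row 3: (3,0)X 5/5 ✓ · (3,1)X 6/7 ✓ · (3,3)X 3/5 ✓
Row 4: (4,0)X 3/3 ✓ · (4,1)X 3/4 ✓ · (4,2)O 1/4 ✗ · (4,3)O 1/2 ✓
Unsatisfied: (0,2), (4,2) — 2 in total.

2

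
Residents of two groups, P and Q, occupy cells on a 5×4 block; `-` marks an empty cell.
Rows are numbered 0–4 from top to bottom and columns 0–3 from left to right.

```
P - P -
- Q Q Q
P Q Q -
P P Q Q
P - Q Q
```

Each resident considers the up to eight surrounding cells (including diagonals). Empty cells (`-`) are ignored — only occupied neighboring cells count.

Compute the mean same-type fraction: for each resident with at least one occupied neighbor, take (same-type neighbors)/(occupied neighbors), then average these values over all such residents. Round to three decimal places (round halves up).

0.644

(0,0)P 0/1
(0,2)P 0/3
(1,1)Q 3/6
(1,2)Q 4/5
(1,3)Q 2/3
(2,0)P 2/4
(2,1)Q 4/7
(2,2)Q 6/7
(3,0)P 3/4
(3,1)P 3/7
(3,2)Q 5/6
(3,3)Q 4/4
(4,0)P 2/2
(4,2)Q 3/4
(4,3)Q 3/3
Sum over 15 residents: 0/1 + 0/3 + 3/6 + 4/5 + 2/3 + 2/4 + 4/7 + 6/7 + 3/4 + 3/7 + 5/6 + 4/4 + 2/2 + 3/4 + 3/3 = 338/35; mean = 338/35 ÷ 15 = 338/525 = 0.643809… → 0.644.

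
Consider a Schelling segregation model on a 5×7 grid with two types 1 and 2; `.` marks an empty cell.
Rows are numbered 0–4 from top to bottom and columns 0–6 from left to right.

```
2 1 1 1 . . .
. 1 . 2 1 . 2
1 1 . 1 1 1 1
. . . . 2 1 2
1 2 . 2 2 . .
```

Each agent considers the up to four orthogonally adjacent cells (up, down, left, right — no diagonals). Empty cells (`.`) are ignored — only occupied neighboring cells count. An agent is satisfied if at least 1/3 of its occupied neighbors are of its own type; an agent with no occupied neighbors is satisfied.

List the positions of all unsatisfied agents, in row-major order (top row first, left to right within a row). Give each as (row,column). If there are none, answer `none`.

(0,0)2 0/1 not
(0,1)1 2/3 satisfied
(0,2)1 2/2 satisfied
(0,3)1 1/2 satisfied
(1,1)1 2/2 satisfied
(1,3)2 0/3 not
(1,4)1 1/2 satisfied
(1,6)2 0/1 not
(2,0)1 1/1 satisfied
(2,1)1 2/2 satisfied
(2,3)1 1/2 satisfied
(2,4)1 3/4 satisfied
(2,5)1 3/3 satisfied
(2,6)1 1/3 satisfied
(3,4)2 1/3 satisfied
(3,5)1 1/3 satisfied
(3,6)2 0/2 not
(4,0)1 0/1 not
(4,1)2 0/1 not
(4,3)2 1/1 satisfied
(4,4)2 2/2 satisfied

(0,0), (1,3), (1,6), (3,6), (4,0), (4,1)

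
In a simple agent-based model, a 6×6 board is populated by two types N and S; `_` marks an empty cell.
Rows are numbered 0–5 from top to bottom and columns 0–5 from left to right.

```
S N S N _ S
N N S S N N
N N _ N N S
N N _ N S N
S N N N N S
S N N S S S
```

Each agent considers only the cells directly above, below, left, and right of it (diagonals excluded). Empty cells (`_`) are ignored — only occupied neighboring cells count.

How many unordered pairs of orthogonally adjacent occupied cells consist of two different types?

24

Scan each occupied cell's neighbors to the right and below so each pair is counted once.
From row 0: 6 unlike of 8 pairs (running 6/8).
From row 1: 4 unlike of 10 pairs (running 10/18).
From row 2: 3 unlike of 8 pairs (running 13/26).
From row 3: 5 unlike of 8 pairs (running 18/34).
From row 4: 4 unlike of 11 pairs (running 22/45).
From row 5: 2 unlike of 5 pairs (running 24/50).
Total adjacent occupied pairs: 50; unlike-type pairs: 24.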